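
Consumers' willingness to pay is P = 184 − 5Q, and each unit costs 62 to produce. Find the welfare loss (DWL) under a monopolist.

DWL = 372.1

Competitive firms price at marginal cost: P = 62, giving Q = 24.4.
Monopoly sets MR = MC: 184 − 10Q = 62 ⇒ Q = 12.2, P = 184 − 5·12.2 = 123.
DWL is the triangle between Q = 12.2 and Q = 24.4: ½·(24.4 − 12.2)·(123 − 62) = 372.1.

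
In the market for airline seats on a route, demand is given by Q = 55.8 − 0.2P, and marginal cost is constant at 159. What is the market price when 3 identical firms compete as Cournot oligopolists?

P = 189

Inverting demand: P = 279 − 5Q.
With 3 symmetric Cournot firms, each firm's FOC gives 279 − 20q = 159, so q = 6, Q = 3·6 = 18, and P = 189.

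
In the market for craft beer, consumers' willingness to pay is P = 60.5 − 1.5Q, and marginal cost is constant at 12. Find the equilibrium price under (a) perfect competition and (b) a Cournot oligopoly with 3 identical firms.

Competitive firms price at marginal cost: P = 12, giving Q = 97/3.
Cournot with 3 identical firms: the symmetric best-response condition is 60.5 − 6q = 12. Each firm produces q = 97/12, total output Q = 24.25, price P = 24.125.

Competition: P = 12; Cournot: P = 24.125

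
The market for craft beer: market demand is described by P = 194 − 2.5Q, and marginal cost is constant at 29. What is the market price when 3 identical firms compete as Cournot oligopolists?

With 3 symmetric Cournot firms, each firm's FOC gives 194 − 10q = 29, so q = 16.5, Q = 3·16.5 = 49.5, and P = 70.25.

P = 70.25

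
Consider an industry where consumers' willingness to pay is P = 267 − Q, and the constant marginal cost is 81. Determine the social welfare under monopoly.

TS = 12973.5

Monopoly sets MR = MC: 267 − 2Q = 81 ⇒ Q = 93, P = 267 − 93 = 174.
CS = ½·(267 − 174)·93 = 4324.5; PS = (174 − 81)·93 = 8649; TS = 12973.5.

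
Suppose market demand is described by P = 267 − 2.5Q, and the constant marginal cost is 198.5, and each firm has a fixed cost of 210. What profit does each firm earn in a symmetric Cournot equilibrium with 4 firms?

π_i = −134.924

Cournot with 4 identical firms: the symmetric best-response condition is 267 − 12.5q = 198.5. Each firm produces q = 5.48, total output Q = 21.92, price P = 212.2.
Each firm's profit = (212.2 − 198.5)·5.48 − 210 = −134.924.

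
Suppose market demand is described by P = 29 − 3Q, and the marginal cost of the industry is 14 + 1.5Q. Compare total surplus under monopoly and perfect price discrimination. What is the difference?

A monopolist chooses Q where MR = MC. MR = 29 − 6Q; setting this equal to 14 + 1.5Q gives Q = 2 and P = 23.
CS = ½·(29 − 23)·2 = 6; PS = (23·2 − 14·2 − ½·1.5·2²) = 15; TS = 21.
With perfect price discrimination, output is the efficient level Q = 10/3 (where demand meets MC), but every buyer pays their willingness to pay: CS = 0 and PS = total surplus.
TS = 25 (equal to competitive TS).
Change in total surplus: 25 − 21 = 4.

TS rises by 4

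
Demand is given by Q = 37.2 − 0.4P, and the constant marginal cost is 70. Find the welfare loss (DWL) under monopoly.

Inverting demand: P = 93 − 2.5Q.
Competitive firms price at marginal cost: P = 70, giving Q = 9.2.
The monopolist equates marginal revenue to marginal cost: 93 − 5Q = 70, so Q = 4.6. From demand, P = 81.5.
DWL is the triangle between Q = 4.6 and Q = 9.2: ½·(9.2 − 4.6)·(81.5 − 70) = 26.45.

DWL = 26.45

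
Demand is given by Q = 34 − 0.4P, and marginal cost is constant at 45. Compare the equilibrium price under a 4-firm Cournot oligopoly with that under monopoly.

Cournot: P = 53; Monopoly: P = 65

Inverting demand: P = 85 − 2.5Q.
With 4 symmetric Cournot firms, each firm's FOC gives 85 − 12.5q = 45, so q = 3.2, Q = 4·3.2 = 12.8, and P = 53.
Monopoly sets MR = MC: 85 − 5Q = 45 ⇒ Q = 8, P = 85 − 2.5·8 = 65.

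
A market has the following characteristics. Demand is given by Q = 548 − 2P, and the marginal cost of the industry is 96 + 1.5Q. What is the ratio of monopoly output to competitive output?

Inverting demand: P = 274 − 0.5Q.
A monopolist chooses Q where MR = MC. MR = 274 − Q; setting this equal to 96 + 1.5Q gives Q = 71.2 and P = 238.4.
Competitive equilibrium sets price equal to marginal cost: 274 − 0.5Q = 96 + 1.5Q, so Q = 89 and P = 229.5.
Ratio Q_m/Q_c = 71.2/89 = 0.8.

Q_m/Q_c = 0.8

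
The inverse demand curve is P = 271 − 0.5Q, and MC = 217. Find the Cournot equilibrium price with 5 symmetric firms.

P = 226

With 5 symmetric Cournot firms, each firm's FOC gives 271 − 3q = 217, so q = 18, Q = 5·18 = 90, and P = 226.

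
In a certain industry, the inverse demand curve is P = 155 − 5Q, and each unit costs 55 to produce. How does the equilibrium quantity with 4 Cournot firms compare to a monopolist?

With 4 symmetric Cournot firms, each firm's FOC gives 155 − 25q = 55, so q = 4, Q = 4·4 = 16, and P = 75.
Monopoly sets MR = MC: 155 − 10Q = 55 ⇒ Q = 10, P = 155 − 5·10 = 105.

Cournot: Q = 16; Monopoly: Q = 10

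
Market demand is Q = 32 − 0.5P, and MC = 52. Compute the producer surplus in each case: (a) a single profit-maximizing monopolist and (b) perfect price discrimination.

Monopoly: PS = 18; Perfect PD: PS = 36

Inverting demand: P = 64 − 2Q.
Monopoly sets MR = MC: 64 − 4Q = 52 ⇒ Q = 3, P = 64 − 2·3 = 58.
PS = (58 − 52)·3 = 18.
Under first-degree price discrimination the firm charges each unit its demand price and produces up to where P = MC, i.e. Q = 6. Consumer surplus is zero; producer surplus equals total surplus.
PS = ½·(64 − 52)·6 = 36.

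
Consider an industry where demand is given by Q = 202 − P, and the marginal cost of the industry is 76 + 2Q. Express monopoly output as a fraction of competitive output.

Q_m/Q_c = 0.75

Inverting demand: P = 202 − Q.
Monopoly sets MR = MC: 202 − 2Q = 76 + 2Q ⇒ Q = 31.5, P = 202 − 31.5 = 170.5.
Competitive equilibrium sets price equal to marginal cost: 202 − Q = 76 + 2Q, so Q = 42 and P = 160.
Ratio Q_m/Q_c = 31.5/42 = 0.75.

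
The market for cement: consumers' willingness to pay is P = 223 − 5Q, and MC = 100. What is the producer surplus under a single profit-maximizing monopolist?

Monopoly sets MR = MC: 223 − 10Q = 100 ⇒ Q = 12.3, P = 223 − 5·12.3 = 161.5.
PS = (161.5 − 100)·12.3 = 756.45.

PS = 756.45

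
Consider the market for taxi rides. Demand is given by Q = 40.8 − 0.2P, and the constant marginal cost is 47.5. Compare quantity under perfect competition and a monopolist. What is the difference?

Inverting demand: P = 204 − 5Q.
Under competition P = MC = 47.5, so Q = (204 − 47.5)/5 = 31.3.
The monopolist equates marginal revenue to marginal cost: 204 − 10Q = 47.5, so Q = 15.65. From demand, P = 125.75.
Change in quantity: 15.65 − 31.3 = −15.65.

Q falls by 15.65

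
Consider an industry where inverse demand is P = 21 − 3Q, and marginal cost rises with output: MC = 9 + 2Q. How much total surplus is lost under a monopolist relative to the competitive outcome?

Competitive equilibrium sets price equal to marginal cost: 21 − 3Q = 9 + 2Q, so Q = 2.4 and P = 13.8.
Monopoly sets MR = MC: 21 − 6Q = 9 + 2Q ⇒ Q = 1.5, P = 21 − 3·1.5 = 16.5.
CS = ½·(21 − 13.8)·2.4 = 8.64; PS = (13.8·2.4 − 9·2.4 − ½·2·2.4²) = 5.76; TS = 14.4.
CS = ½·(21 − 16.5)·1.5 = 3.375; PS = (16.5·1.5 − 9·1.5 − ½·2·1.5²) = 9; TS = 12.375.
DWL = 14.4 − 12.375 = 2.025.

DWL = 2.025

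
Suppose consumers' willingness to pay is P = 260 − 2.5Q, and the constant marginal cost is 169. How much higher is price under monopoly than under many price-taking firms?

Competitive firms price at marginal cost: P = 169, giving Q = 36.4.
A monopolist chooses Q where MR = MC. MR = 260 − 5Q; setting this equal to 169 gives Q = 18.2 and P = 214.5.
Change in price: 214.5 − 169 = 45.5.

Price rises by 45.5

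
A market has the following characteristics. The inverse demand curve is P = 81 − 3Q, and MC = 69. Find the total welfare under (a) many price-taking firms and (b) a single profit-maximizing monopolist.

Competitive firms price at marginal cost: P = 69, giving Q = 4.
CS = ½·(81 − 69)·4 = 24; PS = (69 − 69)·4 = 0; TS = 24.
The monopolist equates marginal revenue to marginal cost: 81 − 6Q = 69, so Q = 2. From demand, P = 75.
CS = ½·(81 − 75)·2 = 6; PS = (75 − 69)·2 = 12; TS = 18.

Competition: TS = 24; Monopoly: TS = 18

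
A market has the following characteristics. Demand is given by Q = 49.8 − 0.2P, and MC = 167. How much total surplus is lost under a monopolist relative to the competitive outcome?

Inverting demand: P = 249 − 5Q.
Under competition P = MC = 167, so Q = (249 − 167)/5 = 16.4.
The monopolist equates marginal revenue to marginal cost: 249 − 10Q = 167, so Q = 8.2. From demand, P = 208.
DWL is the triangle between Q = 8.2 and Q = 16.4: ½·(16.4 − 8.2)·(208 − 167) = 168.1.

DWL = 168.1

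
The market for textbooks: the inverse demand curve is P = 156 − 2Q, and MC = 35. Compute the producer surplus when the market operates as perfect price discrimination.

A perfectly discriminating monopolist sells every unit with P(Q) ≥ MC(Q), so output equals the competitive quantity Q = 60.5. Each buyer pays their reservation price, so CS = 0 and the firm captures all surplus.
PS = ½·(156 − 35)·60.5 = 3660.25.

PS = 3660.25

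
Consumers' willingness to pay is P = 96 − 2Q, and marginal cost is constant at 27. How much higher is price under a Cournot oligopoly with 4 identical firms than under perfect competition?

Under competition P = MC = 27, so Q = (96 − 27)/2 = 34.5.
Cournot with 4 identical firms: the symmetric best-response condition is 96 − 10q = 27. Each firm produces q = 6.9, total output Q = 27.6, price P = 40.8.
Change in price: 40.8 − 27 = 13.8.

Price rises by 13.8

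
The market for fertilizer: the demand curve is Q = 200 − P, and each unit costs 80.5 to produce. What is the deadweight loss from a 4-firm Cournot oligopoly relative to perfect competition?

DWL = 285.605

Inverting demand: P = 200 − Q.
Under competition P = MC = 80.5, so Q = (200 − 80.5)/1 = 119.5.
With 4 symmetric Cournot firms, each firm's FOC gives 200 − 5q = 80.5, so q = 23.9, Q = 4·23.9 = 95.6, and P = 104.4.
DWL is the triangle between Q = 95.6 and Q = 119.5: ½·(119.5 − 95.6)·(104.4 − 80.5) = 285.605.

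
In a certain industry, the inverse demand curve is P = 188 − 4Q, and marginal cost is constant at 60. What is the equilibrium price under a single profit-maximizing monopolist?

The monopolist equates marginal revenue to marginal cost: 188 − 8Q = 60, so Q = 16. From demand, P = 124.

P = 124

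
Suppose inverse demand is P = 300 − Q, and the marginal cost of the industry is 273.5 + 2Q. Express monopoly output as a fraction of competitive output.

Q_m/Q_c = 0.75

A monopolist chooses Q where MR = MC. MR = 300 − 2Q; setting this equal to 273.5 + 2Q gives Q = 6.625 and P = 293.375.
Under competition P = MC: 300 − Q = 273.5 + 2Q ⇒ Q = 53/6, P = 1747/6.
Ratio Q_m/Q_c = 6.625/(53/6) = 0.75.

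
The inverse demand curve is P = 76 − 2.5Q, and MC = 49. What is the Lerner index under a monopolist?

Lerner index = 0.216

A monopolist chooses Q where MR = MC. MR = 76 − 5Q; setting this equal to 49 gives Q = 5.4 and P = 62.5.
Lerner index = (P − MC)/P = (62.5 − 49)/62.5 = 0.216.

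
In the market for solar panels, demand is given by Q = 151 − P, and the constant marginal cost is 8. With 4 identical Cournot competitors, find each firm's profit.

Inverting demand: P = 151 − Q.
Cournot with 4 identical firms: the symmetric best-response condition is 151 − 5q = 8. Each firm produces q = 28.6, total output Q = 114.4, price P = 36.6.
Each firm's profit = (36.6 − 8)·28.6 = 817.96.

π_i = 817.96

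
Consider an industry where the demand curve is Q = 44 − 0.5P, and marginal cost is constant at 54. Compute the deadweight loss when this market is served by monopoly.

DWL = 72.25

Inverting demand: P = 88 − 2Q.
Perfect competition: P = MC = 54, so 88 − 2Q = 54 and Q = 17.
The monopolist equates marginal revenue to marginal cost: 88 − 4Q = 54, so Q = 8.5. From demand, P = 71.
DWL is the triangle between Q = 8.5 and Q = 17: ½·(17 − 8.5)·(71 − 54) = 72.25.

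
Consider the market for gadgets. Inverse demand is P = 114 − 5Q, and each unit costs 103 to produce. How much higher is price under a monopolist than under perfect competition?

Perfect competition: P = MC = 103, so 114 − 5Q = 103 and Q = 2.2.
A monopolist chooses Q where MR = MC. MR = 114 − 10Q; setting this equal to 103 gives Q = 1.1 and P = 108.5.
Change in price: 108.5 − 103 = 5.5.

Price rises by 5.5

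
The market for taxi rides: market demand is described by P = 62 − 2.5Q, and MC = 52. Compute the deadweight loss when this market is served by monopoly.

Perfect competition: P = MC = 52, so 62 − 2.5Q = 52 and Q = 4.
The monopolist equates marginal revenue to marginal cost: 62 − 5Q = 52, so Q = 2. From demand, P = 57.
DWL is the triangle between Q = 2 and Q = 4: ½·(4 − 2)·(57 − 52) = 5.

DWL = 5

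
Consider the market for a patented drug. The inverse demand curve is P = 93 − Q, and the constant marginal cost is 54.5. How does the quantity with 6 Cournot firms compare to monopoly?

Cournot with 6 identical firms: the symmetric best-response condition is 93 − 7q = 54.5. Each firm produces q = 5.5, total output Q = 33, price P = 60.
Monopoly sets MR = MC: 93 − 2Q = 54.5 ⇒ Q = 19.25, P = 93 − 19.25 = 73.75.

Cournot: Q = 33; Monopoly: Q = 19.25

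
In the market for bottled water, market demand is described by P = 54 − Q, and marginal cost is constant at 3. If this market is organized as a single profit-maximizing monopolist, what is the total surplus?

The monopolist equates marginal revenue to marginal cost: 54 − 2Q = 3, so Q = 25.5. From demand, P = 28.5.
CS = ½·(54 − 28.5)·25.5 = 325.125; PS = (28.5 − 3)·25.5 = 650.25; TS = 975.375.

TS = 975.375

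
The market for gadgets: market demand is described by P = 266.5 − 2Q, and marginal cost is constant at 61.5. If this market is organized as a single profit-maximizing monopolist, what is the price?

The monopolist equates marginal revenue to marginal cost: 266.5 − 4Q = 61.5, so Q = 51.25. From demand, P = 164.

P = 164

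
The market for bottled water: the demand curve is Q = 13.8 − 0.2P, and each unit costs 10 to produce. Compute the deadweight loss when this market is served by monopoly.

Inverting demand: P = 69 − 5Q.
Competitive firms price at marginal cost: P = 10, giving Q = 11.8.
A monopolist chooses Q where MR = MC. MR = 69 − 10Q; setting this equal to 10 gives Q = 5.9 and P = 39.5.
DWL is the triangle between Q = 5.9 and Q = 11.8: ½·(11.8 − 5.9)·(39.5 − 10) = 87.025.

DWL = 87.025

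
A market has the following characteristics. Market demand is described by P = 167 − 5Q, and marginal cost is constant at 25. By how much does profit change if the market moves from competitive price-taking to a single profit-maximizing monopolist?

π rises by 1008.2

Under competition P = MC = 25, so Q = (167 − 25)/5 = 28.4.
Profit = (25 − 25)·28.4 = 0.
The monopolist equates marginal revenue to marginal cost: 167 − 10Q = 25, so Q = 14.2. From demand, P = 96.
Profit = (96 − 25)·14.2 = 1008.2.
Change in profit: 1008.2 − 0 = 1008.2.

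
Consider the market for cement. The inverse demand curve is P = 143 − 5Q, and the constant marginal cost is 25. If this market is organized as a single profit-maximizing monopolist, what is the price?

P = 84

Monopoly sets MR = MC: 143 − 10Q = 25 ⇒ Q = 11.8, P = 143 − 5·11.8 = 84.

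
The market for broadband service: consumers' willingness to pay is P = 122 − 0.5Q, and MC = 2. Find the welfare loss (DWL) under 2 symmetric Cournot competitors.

DWL = 1600

Under competition P = MC = 2, so Q = (122 − 2)/0.5 = 240.
With 2 symmetric Cournot firms, each firm's FOC gives 122 − 1.5q = 2, so q = 80, Q = 2·80 = 160, and P = 42.
DWL is the triangle between Q = 160 and Q = 240: ½·(240 − 160)·(42 − 2) = 1600.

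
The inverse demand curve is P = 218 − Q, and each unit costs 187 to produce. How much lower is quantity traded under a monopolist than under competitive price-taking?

Quantity traded falls by 15.5

Under competition P = MC = 187, so Q = (218 − 187)/1 = 31.
A monopolist chooses Q where MR = MC. MR = 218 − 2Q; setting this equal to 187 gives Q = 15.5 and P = 202.5.
Change in quantity traded: 15.5 − 31 = −15.5.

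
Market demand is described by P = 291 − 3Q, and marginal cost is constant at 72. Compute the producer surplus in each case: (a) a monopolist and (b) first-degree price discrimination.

Monopoly: PS = 3996.75; Perfect PD: PS = 7993.5

A monopolist chooses Q where MR = MC. MR = 291 − 6Q; setting this equal to 72 gives Q = 36.5 and P = 181.5.
PS = (181.5 − 72)·36.5 = 3996.75.
With perfect price discrimination, output is the efficient level Q = 73 (where demand meets MC), but every buyer pays their willingness to pay: CS = 0 and PS = total surplus.
PS = ½·(291 − 72)·73 = 7993.5.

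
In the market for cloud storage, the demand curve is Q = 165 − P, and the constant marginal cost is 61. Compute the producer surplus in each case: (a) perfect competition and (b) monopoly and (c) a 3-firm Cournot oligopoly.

Inverting demand: P = 165 − Q.
Perfect competition: P = MC = 61, so 165 − Q = 61 and Q = 104.
PS = (61 − 61)·104 = 0.
The monopolist equates marginal revenue to marginal cost: 165 − 2Q = 61, so Q = 52. From demand, P = 113.
PS = (113 − 61)·52 = 2704.
With 3 symmetric Cournot firms, each firm's FOC gives 165 − 4q = 61, so q = 26, Q = 3·26 = 78, and P = 87.
PS = (87 − 61)·78 = 2028.

Competition: PS = 0; Monopoly: PS = 2704; Cournot: PS = 2028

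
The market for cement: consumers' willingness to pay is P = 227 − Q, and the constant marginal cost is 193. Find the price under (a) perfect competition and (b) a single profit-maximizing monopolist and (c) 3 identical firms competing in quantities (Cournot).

Competition: P = 193; Monopoly: P = 210; Cournot: P = 201.5

Under competition P = MC = 193, so Q = (227 − 193)/1 = 34.
Monopoly sets MR = MC: 227 − 2Q = 193 ⇒ Q = 17, P = 227 − 17 = 210.
With 3 symmetric Cournot firms, each firm's FOC gives 227 − 4q = 193, so q = 8.5, Q = 3·8.5 = 25.5, and P = 201.5.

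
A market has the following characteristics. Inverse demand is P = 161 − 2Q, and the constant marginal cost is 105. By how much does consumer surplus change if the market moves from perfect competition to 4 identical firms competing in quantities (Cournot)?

Under competition P = MC = 105, so Q = (161 − 105)/2 = 28.
CS = ½·(161 − 105)·28 = 784.
With 4 symmetric Cournot firms, each firm's FOC gives 161 − 10q = 105, so q = 5.6, Q = 4·5.6 = 22.4, and P = 116.2.
CS = ½·(161 − 116.2)·22.4 = 501.76.
Change in consumer surplus: 501.76 − 784 = −282.24.

Consumer surplus falls by 282.24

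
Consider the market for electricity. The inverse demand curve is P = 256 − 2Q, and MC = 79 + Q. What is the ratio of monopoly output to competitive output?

Q_m/Q_c = 0.6

Monopoly sets MR = MC: 256 − 4Q = 79 + Q ⇒ Q = 35.4, P = 256 − 2·35.4 = 185.2.
Competitive equilibrium sets price equal to marginal cost: 256 − 2Q = 79 + Q, so Q = 59 and P = 138.
Ratio Q_m/Q_c = 35.4/59 = 0.6.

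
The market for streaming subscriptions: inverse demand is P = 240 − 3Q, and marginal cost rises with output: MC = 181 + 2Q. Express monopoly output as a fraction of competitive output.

Q_m/Q_c = 0.625

A monopolist chooses Q where MR = MC. MR = 240 − 6Q; setting this equal to 181 + 2Q gives Q = 7.375 and P = 217.875.
Under competition P = MC: 240 − 3Q = 181 + 2Q ⇒ Q = 11.8, P = 204.6.
Ratio Q_m/Q_c = 7.375/11.8 = 0.625.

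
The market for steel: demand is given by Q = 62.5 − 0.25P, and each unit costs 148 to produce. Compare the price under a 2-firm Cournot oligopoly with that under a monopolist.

Inverting demand: P = 250 − 4Q.
Cournot with 2 identical firms: the symmetric best-response condition is 250 − 12q = 148. Each firm produces q = 8.5, total output Q = 17, price P = 182.
The monopolist equates marginal revenue to marginal cost: 250 − 8Q = 148, so Q = 12.75. From demand, P = 199.

Cournot: P = 182; Monopoly: P = 199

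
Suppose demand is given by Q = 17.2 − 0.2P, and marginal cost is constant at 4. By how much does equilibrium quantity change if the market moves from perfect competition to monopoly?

Inverting demand: P = 86 − 5Q.
Perfect competition: P = MC = 4, so 86 − 5Q = 4 and Q = 16.4.
A monopolist chooses Q where MR = MC. MR = 86 − 10Q; setting this equal to 4 gives Q = 8.2 and P = 45.
Change in equilibrium quantity: 8.2 − 16.4 = −8.2.

Equilibrium quantity falls by 8.2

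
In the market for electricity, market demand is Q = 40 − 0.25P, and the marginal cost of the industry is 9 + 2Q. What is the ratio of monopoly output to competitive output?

Inverting demand: P = 160 − 4Q.
A monopolist chooses Q where MR = MC. MR = 160 − 8Q; setting this equal to 9 + 2Q gives Q = 15.1 and P = 99.6.
Under competition P = MC: 160 − 4Q = 9 + 2Q ⇒ Q = 151/6, P = 178/3.
Ratio Q_m/Q_c = 15.1/(151/6) = 0.6.

Q_m/Q_c = 0.6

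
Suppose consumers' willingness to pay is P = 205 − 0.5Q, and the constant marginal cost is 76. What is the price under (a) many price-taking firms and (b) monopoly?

Competition: P = 76; Monopoly: P = 140.5

Competitive firms price at marginal cost: P = 76, giving Q = 258.
A monopolist chooses Q where MR = MC. MR = 205 − Q; setting this equal to 76 gives Q = 129 and P = 140.5.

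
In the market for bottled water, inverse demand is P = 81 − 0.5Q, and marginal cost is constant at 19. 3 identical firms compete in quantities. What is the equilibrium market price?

Cournot with 3 identical firms: the symmetric best-response condition is 81 − 2q = 19. Each firm produces q = 31, total output Q = 93, price P = 34.5.

P = 34.5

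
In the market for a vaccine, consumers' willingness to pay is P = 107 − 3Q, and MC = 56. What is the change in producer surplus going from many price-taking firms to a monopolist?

Competitive firms price at marginal cost: P = 56, giving Q = 17.
PS = (56 − 56)·17 = 0.
Monopoly sets MR = MC: 107 − 6Q = 56 ⇒ Q = 8.5, P = 107 − 3·8.5 = 81.5.
PS = (81.5 − 56)·8.5 = 216.75.
Change in producer surplus: 216.75 − 0 = 216.75.

Producer surplus rises by 216.75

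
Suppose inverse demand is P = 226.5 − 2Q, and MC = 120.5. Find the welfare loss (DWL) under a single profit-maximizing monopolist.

DWL = 702.25

Perfect competition: P = MC = 120.5, so 226.5 − 2Q = 120.5 and Q = 53.
A monopolist chooses Q where MR = MC. MR = 226.5 − 4Q; setting this equal to 120.5 gives Q = 26.5 and P = 173.5.
DWL is the triangle between Q = 26.5 and Q = 53: ½·(53 − 26.5)·(173.5 − 120.5) = 702.25.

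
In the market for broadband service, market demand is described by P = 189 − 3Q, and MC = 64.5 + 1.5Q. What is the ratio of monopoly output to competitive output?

Q_m/Q_c = 0.6

Monopoly sets MR = MC: 189 − 6Q = 64.5 + 1.5Q ⇒ Q = 16.6, P = 189 − 3·16.6 = 139.2.
Under competition P = MC: 189 − 3Q = 64.5 + 1.5Q ⇒ Q = 83/3, P = 106.
Ratio Q_m/Q_c = 16.6/(83/3) = 0.6.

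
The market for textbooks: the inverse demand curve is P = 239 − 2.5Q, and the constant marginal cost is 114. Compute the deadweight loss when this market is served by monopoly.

Competitive firms price at marginal cost: P = 114, giving Q = 50.
The monopolist equates marginal revenue to marginal cost: 239 − 5Q = 114, so Q = 25. From demand, P = 176.5.
DWL is the triangle between Q = 25 and Q = 50: ½·(50 − 25)·(176.5 − 114) = 781.25.

DWL = 781.25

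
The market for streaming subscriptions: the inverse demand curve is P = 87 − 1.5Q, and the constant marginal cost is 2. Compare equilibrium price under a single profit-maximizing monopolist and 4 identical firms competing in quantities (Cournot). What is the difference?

Monopoly sets MR = MC: 87 − 3Q = 2 ⇒ Q = 85/3, P = 87 − 1.5·85/3 = 44.5.
With 4 symmetric Cournot firms, each firm's FOC gives 87 − 7.5q = 2, so q = 34/3, Q = 4·34/3 = 136/3, and P = 19.
Change in equilibrium price: 19 − 44.5 = −25.5.

P falls by 25.5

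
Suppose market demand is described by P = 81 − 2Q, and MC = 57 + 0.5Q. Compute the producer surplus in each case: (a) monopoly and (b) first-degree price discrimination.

The monopolist equates marginal revenue to marginal cost: 81 − 4Q = 57 + 0.5Q, so Q = 16/3. From demand, P = 211/3.
PS = P·Q − VC(Q) = 211/3·16/3 − (57·16/3 + ½·0.5·(16/3)²) = 64.
With perfect price discrimination, output is the efficient level Q = 9.6 (where demand meets MC), but every buyer pays their willingness to pay: CS = 0 and PS = total surplus.
PS = ½·(81 − 57)·9.6 = 115.2.

Monopoly: PS = 64; Perfect PD: PS = 115.2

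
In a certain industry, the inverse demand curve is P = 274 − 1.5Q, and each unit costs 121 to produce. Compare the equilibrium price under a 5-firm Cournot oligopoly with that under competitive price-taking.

Cournot with 5 identical firms: the symmetric best-response condition is 274 − 9q = 121. Each firm produces q = 17, total output Q = 85, price P = 146.5.
Under competition P = MC = 121, so Q = (274 − 121)/1.5 = 102.

Cournot: P = 146.5; Competition: P = 121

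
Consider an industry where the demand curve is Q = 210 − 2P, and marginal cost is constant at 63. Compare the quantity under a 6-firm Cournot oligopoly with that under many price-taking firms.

Cournot: Q = 72; Competition: Q = 84

Inverting demand: P = 105 − 0.5Q.
In a 6-firm Cournot equilibrium, symmetry and the first-order condition give q = (105 − 63)/(3.5) = 12. So Q = 72 and P = 69.
Perfect competition: P = MC = 63, so 105 − 0.5Q = 63 and Q = 84.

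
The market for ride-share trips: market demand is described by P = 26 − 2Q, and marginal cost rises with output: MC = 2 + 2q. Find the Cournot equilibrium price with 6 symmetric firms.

P = 8

With 6 symmetric Cournot firms, each firm's FOC gives 26 − 14q = 2 + 2q, so q = 1.5, Q = 6·1.5 = 9, and P = 8.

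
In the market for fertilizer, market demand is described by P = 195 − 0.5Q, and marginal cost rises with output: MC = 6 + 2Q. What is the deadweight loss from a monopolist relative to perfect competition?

DWL = 198.45

Competitive equilibrium sets price equal to marginal cost: 195 − 0.5Q = 6 + 2Q, so Q = 75.6 and P = 157.2.
Monopoly sets MR = MC: 195 − Q = 6 + 2Q ⇒ Q = 63, P = 195 − 0.5·63 = 163.5.
CS = ½·(195 − 157.2)·75.6 = 1428.84; PS = (157.2·75.6 − 6·75.6 − ½·2·75.6²) = 5715.36; TS = 7144.2.
CS = ½·(195 − 163.5)·63 = 992.25; PS = (163.5·63 − 6·63 − ½·2·63²) = 5953.5; TS = 6945.75.
DWL = 7144.2 − 6945.75 = 198.45.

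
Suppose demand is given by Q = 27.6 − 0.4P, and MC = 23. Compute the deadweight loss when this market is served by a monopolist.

Inverting demand: P = 69 − 2.5Q.
Perfect competition: P = MC = 23, so 69 − 2.5Q = 23 and Q = 18.4.
Monopoly sets MR = MC: 69 − 5Q = 23 ⇒ Q = 9.2, P = 69 − 2.5·9.2 = 46.
DWL is the triangle between Q = 9.2 and Q = 18.4: ½·(18.4 − 9.2)·(46 − 23) = 105.8.

DWL = 105.8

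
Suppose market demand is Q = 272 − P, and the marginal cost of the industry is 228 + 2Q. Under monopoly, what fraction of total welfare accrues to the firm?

Inverting demand: P = 272 − Q.
Monopoly sets MR = MC: 272 − 2Q = 228 + 2Q ⇒ Q = 11, P = 272 − 11 = 261.
CS = ½·(272 − 261)·11 = 60.5.
PS = P·Q − VC(Q) = 261·11 − (228·11 + ½·2·11²) = 242.
Share captured = PS/TS = 242/302.5 = 0.8.

PS/TS = 0.8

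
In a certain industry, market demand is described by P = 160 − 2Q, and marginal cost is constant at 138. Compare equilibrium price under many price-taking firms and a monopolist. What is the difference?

P rises by 11

Perfect competition: P = MC = 138, so 160 − 2Q = 138 and Q = 11.
A monopolist chooses Q where MR = MC. MR = 160 − 4Q; setting this equal to 138 gives Q = 5.5 and P = 149.
Change in equilibrium price: 149 − 138 = 11.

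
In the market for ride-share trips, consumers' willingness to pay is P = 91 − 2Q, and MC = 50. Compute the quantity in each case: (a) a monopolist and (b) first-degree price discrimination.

A monopolist chooses Q where MR = MC. MR = 91 − 4Q; setting this equal to 50 gives Q = 10.25 and P = 70.5.
With perfect price discrimination, output is the efficient level Q = 20.5 (where demand meets MC), but every buyer pays their willingness to pay: CS = 0 and PS = total surplus.

Monopoly: Q = 10.25; Perfect PD: Q = 20.5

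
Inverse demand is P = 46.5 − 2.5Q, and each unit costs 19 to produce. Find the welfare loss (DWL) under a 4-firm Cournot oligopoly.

DWL = 6.05

Under competition P = MC = 19, so Q = (46.5 − 19)/2.5 = 11.
In a 4-firm Cournot equilibrium, symmetry and the first-order condition give q = (46.5 − 19)/(12.5) = 2.2. So Q = 8.8 and P = 24.5.
DWL is the triangle between Q = 8.8 and Q = 11: ½·(11 − 8.8)·(24.5 − 19) = 6.05.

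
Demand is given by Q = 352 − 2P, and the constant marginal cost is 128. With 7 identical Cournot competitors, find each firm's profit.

Inverting demand: P = 176 − 0.5Q.
In a 7-firm Cournot equilibrium, symmetry and the first-order condition give q = (176 − 128)/(4) = 12. So Q = 84 and P = 134.
Each firm's profit = (134 − 128)·12 = 72.

π_i = 72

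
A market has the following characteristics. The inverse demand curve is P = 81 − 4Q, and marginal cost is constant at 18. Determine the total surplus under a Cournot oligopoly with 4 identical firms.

TS = 476.28

In a 4-firm Cournot equilibrium, symmetry and the first-order condition give q = (81 − 18)/(20) = 3.15. So Q = 12.6 and P = 30.6.
CS = ½·(81 − 30.6)·12.6 = 317.52; PS = (30.6 − 18)·12.6 = 158.76; TS = 476.28.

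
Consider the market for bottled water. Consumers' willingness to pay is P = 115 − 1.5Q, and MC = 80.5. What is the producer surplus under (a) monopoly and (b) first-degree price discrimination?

Monopoly: PS = 198.375; Perfect PD: PS = 396.75

The monopolist equates marginal revenue to marginal cost: 115 − 3Q = 80.5, so Q = 11.5. From demand, P = 97.75.
PS = (97.75 − 80.5)·11.5 = 198.375.
Under first-degree price discrimination the firm charges each unit its demand price and produces up to where P = MC, i.e. Q = 23. Consumer surplus is zero; producer surplus equals total surplus.
PS = ½·(115 − 80.5)·23 = 396.75.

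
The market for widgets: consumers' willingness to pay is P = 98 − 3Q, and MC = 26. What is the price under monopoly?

P = 62

The monopolist equates marginal revenue to marginal cost: 98 − 6Q = 26, so Q = 12. From demand, P = 62.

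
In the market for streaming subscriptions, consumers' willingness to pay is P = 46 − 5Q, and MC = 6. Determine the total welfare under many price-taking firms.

TS = 160

Competitive firms price at marginal cost: P = 6, giving Q = 8.
CS = ½·(46 − 6)·8 = 160; PS = (6 − 6)·8 = 0; TS = 160.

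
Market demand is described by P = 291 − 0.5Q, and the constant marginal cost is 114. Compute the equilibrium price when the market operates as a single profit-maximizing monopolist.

P = 202.5

A monopolist chooses Q where MR = MC. MR = 291 − Q; setting this equal to 114 gives Q = 177 and P = 202.5.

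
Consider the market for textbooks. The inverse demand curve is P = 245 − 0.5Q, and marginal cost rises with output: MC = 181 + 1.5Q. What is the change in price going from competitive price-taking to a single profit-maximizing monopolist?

P rises by 3.2

Competitive equilibrium sets price equal to marginal cost: 245 − 0.5Q = 181 + 1.5Q, so Q = 32 and P = 229.
The monopolist equates marginal revenue to marginal cost: 245 − Q = 181 + 1.5Q, so Q = 25.6. From demand, P = 232.2.
Change in price: 232.2 − 229 = 3.2.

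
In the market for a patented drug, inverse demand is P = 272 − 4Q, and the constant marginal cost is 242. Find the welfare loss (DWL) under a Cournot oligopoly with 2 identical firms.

Perfect competition: P = MC = 242, so 272 − 4Q = 242 and Q = 7.5.
In a 2-firm Cournot equilibrium, symmetry and the first-order condition give q = (272 − 242)/(12) = 2.5. So Q = 5 and P = 252.
DWL is the triangle between Q = 5 and Q = 7.5: ½·(7.5 − 5)·(252 − 242) = 12.5.

DWL = 12.5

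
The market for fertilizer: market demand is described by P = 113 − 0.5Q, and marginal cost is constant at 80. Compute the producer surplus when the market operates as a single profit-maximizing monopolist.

PS = 544.5

Monopoly sets MR = MC: 113 − Q = 80 ⇒ Q = 33, P = 113 − 0.5·33 = 96.5.
PS = (96.5 − 80)·33 = 544.5.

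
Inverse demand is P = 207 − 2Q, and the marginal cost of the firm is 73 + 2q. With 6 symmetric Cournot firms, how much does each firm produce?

q_i = 8.375

Cournot with 6 identical firms: the symmetric best-response condition is 207 − 14q = 73 + 2q. Each firm produces q = 8.375, total output Q = 50.25, price P = 106.5.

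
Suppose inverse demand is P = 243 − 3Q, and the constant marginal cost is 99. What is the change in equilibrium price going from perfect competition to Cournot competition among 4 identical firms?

Perfect competition: P = MC = 99, so 243 − 3Q = 99 and Q = 48.
With 4 symmetric Cournot firms, each firm's FOC gives 243 − 15q = 99, so q = 9.6, Q = 4·9.6 = 38.4, and P = 127.8.
Change in equilibrium price: 127.8 − 99 = 28.8.

P rises by 28.8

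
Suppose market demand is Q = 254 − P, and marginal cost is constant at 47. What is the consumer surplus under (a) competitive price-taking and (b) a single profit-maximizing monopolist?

Competition: CS = 21424.5; Monopoly: CS = 5356.125

Inverting demand: P = 254 − Q.
Perfect competition: P = MC = 47, so 254 − Q = 47 and Q = 207.
CS = ½·(254 − 47)·207 = 21424.5.
The monopolist equates marginal revenue to marginal cost: 254 − 2Q = 47, so Q = 103.5. From demand, P = 150.5.
CS = ½·(254 − 150.5)·103.5 = 5356.125.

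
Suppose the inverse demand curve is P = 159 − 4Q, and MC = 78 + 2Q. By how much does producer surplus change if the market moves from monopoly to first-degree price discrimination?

The monopolist equates marginal revenue to marginal cost: 159 − 8Q = 78 + 2Q, so Q = 8.1. From demand, P = 126.6.
PS = P·Q − VC(Q) = 126.6·8.1 − (78·8.1 + ½·2·8.1²) = 328.05.
With perfect price discrimination, output is the efficient level Q = 13.5 (where demand meets MC), but every buyer pays their willingness to pay: CS = 0 and PS = total surplus.
PS = ½·(159 − 78)·13.5 = 546.75.
Change in producer surplus: 546.75 − 328.05 = 218.7.

PS rises by 218.7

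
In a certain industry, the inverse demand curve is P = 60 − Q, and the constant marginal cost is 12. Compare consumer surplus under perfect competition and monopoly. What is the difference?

Consumer surplus falls by 864

Competitive firms price at marginal cost: P = 12, giving Q = 48.
CS = ½·(60 − 12)·48 = 1152.
The monopolist equates marginal revenue to marginal cost: 60 − 2Q = 12, so Q = 24. From demand, P = 36.
CS = ½·(60 − 36)·24 = 288.
Change in consumer surplus: 288 − 1152 = −864.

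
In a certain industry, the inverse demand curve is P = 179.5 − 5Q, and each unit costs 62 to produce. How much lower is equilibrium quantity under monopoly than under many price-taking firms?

Competitive firms price at marginal cost: P = 62, giving Q = 23.5.
A monopolist chooses Q where MR = MC. MR = 179.5 − 10Q; setting this equal to 62 gives Q = 11.75 and P = 120.75.
Change in equilibrium quantity: 11.75 − 23.5 = −11.75.

Q falls by 11.75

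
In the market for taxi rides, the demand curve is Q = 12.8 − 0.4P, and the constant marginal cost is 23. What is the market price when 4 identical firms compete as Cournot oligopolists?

Inverting demand: P = 32 − 2.5Q.
Cournot with 4 identical firms: the symmetric best-response condition is 32 − 12.5q = 23. Each firm produces q = 0.72, total output Q = 2.88, price P = 24.8.

P = 24.8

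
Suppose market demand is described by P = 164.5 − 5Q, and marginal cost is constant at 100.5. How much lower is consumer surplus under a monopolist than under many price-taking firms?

Under competition P = MC = 100.5, so Q = (164.5 − 100.5)/5 = 12.8.
CS = ½·(164.5 − 100.5)·12.8 = 409.6.
The monopolist equates marginal revenue to marginal cost: 164.5 − 10Q = 100.5, so Q = 6.4. From demand, P = 132.5.
CS = ½·(164.5 − 132.5)·6.4 = 102.4.
Change in consumer surplus: 102.4 − 409.6 = −307.2.

Consumer surplus falls by 307.2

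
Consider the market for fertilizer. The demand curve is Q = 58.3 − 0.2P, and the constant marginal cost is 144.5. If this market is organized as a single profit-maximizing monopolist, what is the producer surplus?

PS = 1080.45

Inverting demand: P = 291.5 − 5Q.
Monopoly sets MR = MC: 291.5 − 10Q = 144.5 ⇒ Q = 14.7, P = 291.5 − 5·14.7 = 218.
PS = (218 − 144.5)·14.7 = 1080.45.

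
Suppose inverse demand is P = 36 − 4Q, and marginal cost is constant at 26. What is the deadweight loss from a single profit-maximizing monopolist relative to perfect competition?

Under competition P = MC = 26, so Q = (36 − 26)/4 = 2.5.
The monopolist equates marginal revenue to marginal cost: 36 − 8Q = 26, so Q = 1.25. From demand, P = 31.
DWL is the triangle between Q = 1.25 and Q = 2.5: ½·(2.5 − 1.25)·(31 − 26) = 3.125.

DWL = 3.125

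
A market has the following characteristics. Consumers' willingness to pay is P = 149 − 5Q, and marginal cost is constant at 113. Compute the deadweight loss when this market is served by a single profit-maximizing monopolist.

DWL = 32.4

Under competition P = MC = 113, so Q = (149 − 113)/5 = 7.2.
The monopolist equates marginal revenue to marginal cost: 149 − 10Q = 113, so Q = 3.6. From demand, P = 131.
DWL is the triangle between Q = 3.6 and Q = 7.2: ½·(7.2 − 3.6)·(131 − 113) = 32.4.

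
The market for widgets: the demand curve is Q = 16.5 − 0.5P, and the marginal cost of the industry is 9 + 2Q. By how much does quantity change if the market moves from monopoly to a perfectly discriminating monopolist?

Inverting demand: P = 33 − 2Q.
Monopoly sets MR = MC: 33 − 4Q = 9 + 2Q ⇒ Q = 4, P = 33 − 2·4 = 25.
A perfectly discriminating monopolist sells every unit with P(Q) ≥ MC(Q), so output equals the competitive quantity Q = 6. Each buyer pays their reservation price, so CS = 0 and the firm captures all surplus.
Change in quantity: 6 − 4 = 2.

Quantity rises by 2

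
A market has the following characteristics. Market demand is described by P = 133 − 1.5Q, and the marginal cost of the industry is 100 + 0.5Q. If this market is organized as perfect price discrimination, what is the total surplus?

TS = 272.25

Under first-degree price discrimination the firm charges each unit its demand price and produces up to where P = MC, i.e. Q = 16.5. Consumer surplus is zero; producer surplus equals total surplus.
TS = 272.25 (equal to competitive TS).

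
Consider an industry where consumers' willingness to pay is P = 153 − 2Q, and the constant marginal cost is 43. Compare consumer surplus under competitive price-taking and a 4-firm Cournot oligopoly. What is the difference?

Consumer surplus falls by 1089

Perfect competition: P = MC = 43, so 153 − 2Q = 43 and Q = 55.
CS = ½·(153 − 43)·55 = 3025.
With 4 symmetric Cournot firms, each firm's FOC gives 153 − 10q = 43, so q = 11, Q = 4·11 = 44, and P = 65.
CS = ½·(153 − 65)·44 = 1936.
Change in consumer surplus: 1936 − 3025 = −1089.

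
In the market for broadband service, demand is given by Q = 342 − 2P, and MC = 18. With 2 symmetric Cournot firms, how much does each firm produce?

q_i = 102

Inverting demand: P = 171 − 0.5Q.
With 2 symmetric Cournot firms, each firm's FOC gives 171 − 1.5q = 18, so q = 102, Q = 2·102 = 204, and P = 69.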